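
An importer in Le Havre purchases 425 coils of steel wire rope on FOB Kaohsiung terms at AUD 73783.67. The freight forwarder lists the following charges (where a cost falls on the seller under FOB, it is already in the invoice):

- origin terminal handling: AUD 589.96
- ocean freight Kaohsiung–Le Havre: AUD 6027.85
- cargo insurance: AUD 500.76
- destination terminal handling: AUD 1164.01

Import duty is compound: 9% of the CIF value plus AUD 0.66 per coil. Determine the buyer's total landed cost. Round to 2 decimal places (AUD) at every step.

FOB: the seller bears costs until goods are on board at the origin port; the buyer bears freight, insurance and all costs thereafter.
Already in the invoice (seller's account under FOB): origin terminal — exclude.
CIF value = FOB price + freight + insurance = 73783.67 + 6027.85 + 500.76 = 80312.28
Ad valorem component: 80312.28 × 9% = 7228.11
Specific component: 425 × 0.66 = 280.50
Import duty = 7228.11 + 280.50 = 7508.61
Buyer bears: freight 6027.85 + insurance 500.76 + destination terminal 1164.01 + duty 7508.61 = 15201.23
Landed cost = invoice 73783.67 + 15201.23 = 88984.90

Total landed cost: AUD 88984.90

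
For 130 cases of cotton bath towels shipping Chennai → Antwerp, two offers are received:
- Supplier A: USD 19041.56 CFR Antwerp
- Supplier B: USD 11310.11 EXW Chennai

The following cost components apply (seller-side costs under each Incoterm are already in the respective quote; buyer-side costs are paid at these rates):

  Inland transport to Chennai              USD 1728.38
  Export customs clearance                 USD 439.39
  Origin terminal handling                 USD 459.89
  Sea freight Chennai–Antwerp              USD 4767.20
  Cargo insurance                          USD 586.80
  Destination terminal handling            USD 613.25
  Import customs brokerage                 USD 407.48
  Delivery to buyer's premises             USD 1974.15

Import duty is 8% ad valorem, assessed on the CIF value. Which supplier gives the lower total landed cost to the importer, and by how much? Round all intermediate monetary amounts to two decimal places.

Supplier A (CFR):
CIF value = CFR price + insurance = 19041.56 + 586.80 = 19628.36
Import duty = 19628.36 × 8% = 1570.27
Buyer bears (A): 586.80 + 613.25 + 407.48 + 1974.15 = 3581.68
Landed cost (A) = invoice 19041.56 + 3581.68 + duty 1570.27 = 24193.51
Supplier B (EXW):
CIF value = EXW price + inland to port + export clearance + origin terminal + freight + insurance = 11310.11 + 1728.38 + 439.39 + 459.89 + 4767.20 + 586.80 = 19291.77
Import duty = 19291.77 × 8% = 1543.34
Buyer bears (B): 1728.38 + 439.39 + 459.89 + 4767.20 + 586.80 + 613.25 + 407.48 + 1974.15 = 10976.54
Landed cost (B) = invoice 11310.11 + 10976.54 + duty 1543.34 = 23829.99
Difference = |24193.51 − 23829.99| = 363.52

Supplier B is cheaper by USD 363.52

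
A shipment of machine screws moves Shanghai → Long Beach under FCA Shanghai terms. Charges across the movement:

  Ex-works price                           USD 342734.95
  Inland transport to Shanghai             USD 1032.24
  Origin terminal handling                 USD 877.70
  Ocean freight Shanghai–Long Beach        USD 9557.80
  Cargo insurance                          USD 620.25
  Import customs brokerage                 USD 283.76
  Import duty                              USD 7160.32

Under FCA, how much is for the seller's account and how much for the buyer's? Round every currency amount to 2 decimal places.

Seller: USD 343767.19; buyer: USD 18499.83

FCA: the seller delivers export-cleared goods to the carrier; the buyer bears costs from that point.
Seller's account: goods 342734.95 + inland to port 1032.24 = 343767.19
Buyer's account: origin terminal 877.70 + freight 9557.80 + insurance 620.25 + brokerage 283.76 + duty 7160.32 = 18499.83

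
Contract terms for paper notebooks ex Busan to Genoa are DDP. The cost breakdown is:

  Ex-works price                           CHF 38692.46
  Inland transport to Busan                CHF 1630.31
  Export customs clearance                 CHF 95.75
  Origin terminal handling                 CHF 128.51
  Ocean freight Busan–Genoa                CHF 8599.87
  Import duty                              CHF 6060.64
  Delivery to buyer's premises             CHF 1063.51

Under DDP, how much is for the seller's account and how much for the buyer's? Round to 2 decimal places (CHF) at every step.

Seller: CHF 56271.05; buyer: CHF 0.00

DDP: the seller bears all costs including import duty.
Seller's account: goods 38692.46 + inland to port 1630.31 + export clearance 95.75 + origin terminal 128.51 + freight 8599.87 + duty 6060.64 + delivery 1063.51 = 56271.05
Buyer's account: 0.00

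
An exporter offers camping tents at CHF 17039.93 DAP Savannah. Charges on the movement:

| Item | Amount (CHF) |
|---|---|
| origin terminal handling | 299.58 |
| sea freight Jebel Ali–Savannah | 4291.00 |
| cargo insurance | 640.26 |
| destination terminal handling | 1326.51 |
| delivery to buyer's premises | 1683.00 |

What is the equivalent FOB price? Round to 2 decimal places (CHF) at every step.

Not relevant to the conversion: origin terminal — on the seller under both DAP and FOB; already in the DAP price and stays in the FOB price.
From DAP to FOB, the seller no longer bears: freight, insurance, destination terminal, delivery.
FOB price = 17039.93 − 4291.00 − 640.26 − 1326.51 − 1683.00 = 9099.16

FOB price: CHF 9099.16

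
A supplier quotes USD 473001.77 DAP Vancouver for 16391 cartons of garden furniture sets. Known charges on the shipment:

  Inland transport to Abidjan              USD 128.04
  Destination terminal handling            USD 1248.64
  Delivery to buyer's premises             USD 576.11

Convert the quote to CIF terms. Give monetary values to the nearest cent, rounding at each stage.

CIF price: USD 471177.02

Not relevant to the conversion: inland to port — on the seller under both DAP and CIF; already in the DAP price and stays in the CIF price.
From DAP to CIF, the seller no longer bears: destination terminal, delivery.
CIF price = 473001.77 − 1248.64 − 576.11 = 471177.02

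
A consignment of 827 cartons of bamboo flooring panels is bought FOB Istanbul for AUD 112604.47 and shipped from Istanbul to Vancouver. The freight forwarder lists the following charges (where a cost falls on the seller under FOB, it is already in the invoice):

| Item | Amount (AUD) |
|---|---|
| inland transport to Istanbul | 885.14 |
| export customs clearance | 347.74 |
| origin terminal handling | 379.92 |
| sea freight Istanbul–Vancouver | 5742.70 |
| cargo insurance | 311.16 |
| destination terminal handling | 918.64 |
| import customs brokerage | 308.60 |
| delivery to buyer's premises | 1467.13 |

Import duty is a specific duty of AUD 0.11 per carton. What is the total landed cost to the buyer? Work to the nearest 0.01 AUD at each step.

Total landed cost: AUD 121443.67

FOB: the seller bears costs until goods are on board at the origin port; the buyer bears freight, insurance and all costs thereafter.
Already in the invoice (seller's account under FOB): inland to port, export clearance, origin terminal — exclude.
CIF value = FOB price + freight + insurance = 112604.47 + 5742.70 + 311.16 = 118658.33
Import duty = 827 × 0.11 = 90.97
Buyer bears: freight 5742.70 + insurance 311.16 + destination terminal 918.64 + brokerage 308.60 + delivery 1467.13 + duty 90.97 = 8839.20
Landed cost = invoice 112604.47 + 8839.20 = 121443.67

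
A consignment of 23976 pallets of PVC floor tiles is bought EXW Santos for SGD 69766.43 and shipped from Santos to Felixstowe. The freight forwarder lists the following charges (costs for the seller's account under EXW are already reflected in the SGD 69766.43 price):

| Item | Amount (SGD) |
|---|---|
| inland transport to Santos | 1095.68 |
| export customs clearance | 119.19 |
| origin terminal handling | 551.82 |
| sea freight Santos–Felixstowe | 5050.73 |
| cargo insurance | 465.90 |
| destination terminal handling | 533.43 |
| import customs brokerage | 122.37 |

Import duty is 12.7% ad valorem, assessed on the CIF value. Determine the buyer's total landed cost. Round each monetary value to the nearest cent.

Total landed cost: SGD 87490.87

EXW: the seller makes goods available at their premises; the buyer bears all onward costs.
CIF value = EXW price + inland to port + export clearance + origin terminal + freight + insurance = 69766.43 + 1095.68 + 119.19 + 551.82 + 5050.73 + 465.90 = 77049.75
Import duty = 77049.75 × 12.7% = 9785.32
Buyer bears: inland to port 1095.68 + export clearance 119.19 + origin terminal 551.82 + freight 5050.73 + insurance 465.90 + destination terminal 533.43 + brokerage 122.37 + duty 9785.32 = 17724.44
Landed cost = invoice 69766.43 + 17724.44 = 87490.87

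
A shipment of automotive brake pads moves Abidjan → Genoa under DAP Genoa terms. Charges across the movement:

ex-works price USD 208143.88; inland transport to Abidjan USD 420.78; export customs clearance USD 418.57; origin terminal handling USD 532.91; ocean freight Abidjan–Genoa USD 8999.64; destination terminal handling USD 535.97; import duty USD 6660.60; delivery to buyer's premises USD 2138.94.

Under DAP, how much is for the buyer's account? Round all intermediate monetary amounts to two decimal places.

Buyer's account: USD 6660.60

DAP: the seller bears all costs to the named destination except import duty and clearance.
Seller's account: goods 208143.88 + inland to port 420.78 + export clearance 418.57 + origin terminal 532.91 + freight 8999.64 + destination terminal 535.97 + delivery 2138.94 = 221190.69
Buyer's account: duty 6660.60 = 6660.60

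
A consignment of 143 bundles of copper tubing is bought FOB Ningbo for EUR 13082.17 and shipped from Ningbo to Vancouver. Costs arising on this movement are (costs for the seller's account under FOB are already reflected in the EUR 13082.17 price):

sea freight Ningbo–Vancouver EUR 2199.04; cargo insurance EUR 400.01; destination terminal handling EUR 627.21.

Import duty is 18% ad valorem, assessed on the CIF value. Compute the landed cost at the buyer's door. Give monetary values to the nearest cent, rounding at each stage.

FOB: the seller bears costs until goods are on board at the origin port; the buyer bears freight, insurance and all costs thereafter.
CIF value = FOB price + freight + insurance = 13082.17 + 2199.04 + 400.01 = 15681.22
Import duty = 15681.22 × 18% = 2822.62
Buyer bears: freight 2199.04 + insurance 400.01 + destination terminal 627.21 + duty 2822.62 = 6048.88
Landed cost = invoice 13082.17 + 6048.88 = 19131.05

Total landed cost: EUR 19131.05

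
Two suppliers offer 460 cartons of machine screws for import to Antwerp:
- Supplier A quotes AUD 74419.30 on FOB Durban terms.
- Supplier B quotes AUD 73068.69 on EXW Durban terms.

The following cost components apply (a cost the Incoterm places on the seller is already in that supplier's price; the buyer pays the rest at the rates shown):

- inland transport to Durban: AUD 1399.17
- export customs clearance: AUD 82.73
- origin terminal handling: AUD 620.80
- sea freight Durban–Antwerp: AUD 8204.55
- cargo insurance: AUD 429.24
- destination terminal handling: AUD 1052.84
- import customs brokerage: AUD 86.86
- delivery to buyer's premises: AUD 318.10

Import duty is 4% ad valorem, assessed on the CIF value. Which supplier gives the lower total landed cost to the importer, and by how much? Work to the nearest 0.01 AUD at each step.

Supplier A (FOB):
CIF value = FOB price + freight + insurance = 74419.30 + 8204.55 + 429.24 = 83053.09
Import duty = 83053.09 × 4% = 3322.12
Buyer bears (A): 8204.55 + 429.24 + 1052.84 + 86.86 + 318.10 = 10091.59
Landed cost (A) = invoice 74419.30 + 10091.59 + duty 3322.12 = 87833.01
Supplier B (EXW):
CIF value = EXW price + inland to port + export clearance + origin terminal + freight + insurance = 73068.69 + 1399.17 + 82.73 + 620.80 + 8204.55 + 429.24 = 83805.18
Import duty = 83805.18 × 4% = 3352.21
Buyer bears (B): 1399.17 + 82.73 + 620.80 + 8204.55 + 429.24 + 1052.84 + 86.86 + 318.10 = 12194.29
Landed cost (B) = invoice 73068.69 + 12194.29 + duty 3352.21 = 88615.19
Difference = |87833.01 − 88615.19| = 782.18

Supplier A is cheaper by AUD 782.18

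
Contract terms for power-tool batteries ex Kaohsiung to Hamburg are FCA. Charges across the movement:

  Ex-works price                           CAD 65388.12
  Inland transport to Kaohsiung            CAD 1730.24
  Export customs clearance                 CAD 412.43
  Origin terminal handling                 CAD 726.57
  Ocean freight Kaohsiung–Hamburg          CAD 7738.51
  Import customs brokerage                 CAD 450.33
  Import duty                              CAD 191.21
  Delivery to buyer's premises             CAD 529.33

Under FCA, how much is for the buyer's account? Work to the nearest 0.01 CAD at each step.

Buyer's account: CAD 9635.95

FCA: the seller delivers export-cleared goods to the carrier; the buyer bears costs from that point.
Seller's account: goods 65388.12 + inland to port 1730.24 + export clearance 412.43 = 67530.79
Buyer's account: origin terminal 726.57 + freight 7738.51 + brokerage 450.33 + duty 191.21 + delivery 529.33 = 9635.95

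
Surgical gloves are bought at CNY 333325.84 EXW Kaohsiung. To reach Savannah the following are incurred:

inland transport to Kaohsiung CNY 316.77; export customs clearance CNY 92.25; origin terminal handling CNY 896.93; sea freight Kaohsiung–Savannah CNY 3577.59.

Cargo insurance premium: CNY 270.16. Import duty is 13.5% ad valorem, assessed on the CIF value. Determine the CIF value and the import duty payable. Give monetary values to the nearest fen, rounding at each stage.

CIF = EXW price + pre-shipment costs + freight + insurance
CIF = 333325.84 + 316.77 + 92.25 + 896.93 + 3577.59 + 270.16 = 338479.54
Import duty = 338479.54 × 13.5% = 45694.74

CIF value: CNY 338479.54; import duty: CNY 45694.74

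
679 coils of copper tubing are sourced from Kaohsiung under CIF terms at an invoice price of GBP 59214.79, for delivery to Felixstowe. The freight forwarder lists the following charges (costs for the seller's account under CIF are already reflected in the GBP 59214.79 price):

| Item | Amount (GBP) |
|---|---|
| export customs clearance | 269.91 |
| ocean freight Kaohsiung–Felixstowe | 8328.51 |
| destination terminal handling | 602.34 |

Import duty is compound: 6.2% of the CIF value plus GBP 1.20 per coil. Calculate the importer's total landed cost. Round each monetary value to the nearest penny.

Total landed cost: GBP 64303.25

CIF: the seller pays costs through ocean freight and marine insurance to the destination port.
Already in the invoice (seller's account under CIF): export clearance, freight — exclude.
The CIF price already equals the CIF value: 59214.79
Ad valorem component: 59214.79 × 6.2% = 3671.32
Specific component: 679 × 1.20 = 814.80
Import duty = 3671.32 + 814.80 = 4486.12
Buyer bears: destination terminal 602.34 + duty 4486.12 = 5088.46
Landed cost = invoice 59214.79 + 5088.46 = 64303.25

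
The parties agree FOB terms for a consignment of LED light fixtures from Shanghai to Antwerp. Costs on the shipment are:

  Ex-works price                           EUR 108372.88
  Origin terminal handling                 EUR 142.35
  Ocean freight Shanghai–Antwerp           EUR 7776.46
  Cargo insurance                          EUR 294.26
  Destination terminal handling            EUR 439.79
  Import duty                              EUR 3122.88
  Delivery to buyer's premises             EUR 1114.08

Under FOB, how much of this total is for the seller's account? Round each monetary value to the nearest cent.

Seller's account: EUR 108515.23

FOB: the seller bears costs until goods are on board at the origin port; the buyer bears freight, insurance and all costs thereafter.
Seller's account: goods 108372.88 + origin terminal 142.35 = 108515.23
Buyer's account: freight 7776.46 + insurance 294.26 + destination terminal 439.79 + duty 3122.88 + delivery 1114.08 = 12747.47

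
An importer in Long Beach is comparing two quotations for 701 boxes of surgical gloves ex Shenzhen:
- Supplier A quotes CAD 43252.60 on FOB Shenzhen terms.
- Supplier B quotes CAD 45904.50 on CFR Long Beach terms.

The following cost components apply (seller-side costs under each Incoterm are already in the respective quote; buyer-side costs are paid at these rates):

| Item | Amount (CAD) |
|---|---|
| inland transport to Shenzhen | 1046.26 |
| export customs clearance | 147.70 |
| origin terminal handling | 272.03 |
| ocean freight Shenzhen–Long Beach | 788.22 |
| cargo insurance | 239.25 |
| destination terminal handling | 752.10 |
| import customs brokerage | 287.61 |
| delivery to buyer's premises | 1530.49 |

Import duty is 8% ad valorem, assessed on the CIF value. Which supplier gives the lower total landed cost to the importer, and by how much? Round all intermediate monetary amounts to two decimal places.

Supplier A is cheaper by CAD 2012.77

Supplier A (FOB):
CIF value = FOB price + freight + insurance = 43252.60 + 788.22 + 239.25 = 44280.07
Import duty = 44280.07 × 8% = 3542.41
Buyer bears (A): 788.22 + 239.25 + 752.10 + 287.61 + 1530.49 = 3597.67
Landed cost (A) = invoice 43252.60 + 3597.67 + duty 3542.41 = 50392.68
Supplier B (CFR):
CIF value = CFR price + insurance = 45904.50 + 239.25 = 46143.75
Import duty = 46143.75 × 8% = 3691.50
Buyer bears (B): 239.25 + 752.10 + 287.61 + 1530.49 = 2809.45
Landed cost (B) = invoice 45904.50 + 2809.45 + duty 3691.50 = 52405.45
Difference = |50392.68 − 52405.45| = 2012.77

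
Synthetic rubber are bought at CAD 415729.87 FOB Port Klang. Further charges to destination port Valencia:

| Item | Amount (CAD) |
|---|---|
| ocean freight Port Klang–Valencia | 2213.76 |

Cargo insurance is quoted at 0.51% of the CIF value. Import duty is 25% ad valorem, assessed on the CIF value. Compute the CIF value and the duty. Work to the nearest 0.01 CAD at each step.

Let C be the CIF value. C = FOB price + freight + 0.51% × C
C − 0.51% × C = 415729.87 + 2213.76
0.9949 × C = 417943.63
C = 417943.63 / 0.9949 = 420086.07
Insurance premium = 0.51% × 420086.07 = 2142.44
Import duty = 420086.07 × 25% = 105021.52

CIF value: CAD 420086.07; import duty: CAD 105021.52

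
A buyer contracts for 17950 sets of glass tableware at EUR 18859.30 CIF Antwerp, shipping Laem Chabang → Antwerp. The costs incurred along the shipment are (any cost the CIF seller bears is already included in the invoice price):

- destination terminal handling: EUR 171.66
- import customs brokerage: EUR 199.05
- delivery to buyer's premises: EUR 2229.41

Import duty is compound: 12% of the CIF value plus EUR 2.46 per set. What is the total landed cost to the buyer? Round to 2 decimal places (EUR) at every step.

CIF: the seller pays costs through ocean freight and marine insurance to the destination port.
The CIF price already equals the CIF value: 18859.30
Ad valorem component: 18859.30 × 12% = 2263.12
Specific component: 17950 × 2.46 = 44157.00
Import duty = 2263.12 + 44157.00 = 46420.12
Buyer bears: destination terminal 171.66 + brokerage 199.05 + delivery 2229.41 + duty 46420.12 = 49020.24
Landed cost = invoice 18859.30 + 49020.24 = 67879.54

Total landed cost: EUR 67879.54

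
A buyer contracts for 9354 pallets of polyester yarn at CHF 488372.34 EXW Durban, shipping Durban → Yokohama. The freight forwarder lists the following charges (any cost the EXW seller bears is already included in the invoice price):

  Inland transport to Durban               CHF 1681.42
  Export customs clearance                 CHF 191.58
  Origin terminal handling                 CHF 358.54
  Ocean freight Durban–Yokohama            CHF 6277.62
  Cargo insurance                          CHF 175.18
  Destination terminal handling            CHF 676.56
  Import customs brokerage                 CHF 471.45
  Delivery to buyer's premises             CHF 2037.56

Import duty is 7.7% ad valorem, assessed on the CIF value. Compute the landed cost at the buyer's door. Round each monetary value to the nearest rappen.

EXW: the seller makes goods available at their premises; the buyer bears all onward costs.
CIF value = EXW price + inland to port + export clearance + origin terminal + freight + insurance = 488372.34 + 1681.42 + 191.58 + 358.54 + 6277.62 + 175.18 = 497056.68
Import duty = 497056.68 × 7.7% = 38273.36
Buyer bears: inland to port 1681.42 + export clearance 191.58 + origin terminal 358.54 + freight 6277.62 + insurance 175.18 + destination terminal 676.56 + brokerage 471.45 + delivery 2037.56 + duty 38273.36 = 50143.27
Landed cost = invoice 488372.34 + 50143.27 = 538515.61

Total landed cost: CHF 538515.61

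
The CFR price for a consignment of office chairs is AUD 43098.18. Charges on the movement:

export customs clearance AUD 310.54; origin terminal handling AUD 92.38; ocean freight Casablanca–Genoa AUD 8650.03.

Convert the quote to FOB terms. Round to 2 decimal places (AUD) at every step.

FOB price: AUD 34448.15

Not relevant to the conversion: export clearance, origin terminal — on the seller under both CFR and FOB; already in the CFR price and stays in the FOB price.
From CFR to FOB, the seller no longer bears: freight.
FOB price = 43098.18 − 8650.03 = 34448.15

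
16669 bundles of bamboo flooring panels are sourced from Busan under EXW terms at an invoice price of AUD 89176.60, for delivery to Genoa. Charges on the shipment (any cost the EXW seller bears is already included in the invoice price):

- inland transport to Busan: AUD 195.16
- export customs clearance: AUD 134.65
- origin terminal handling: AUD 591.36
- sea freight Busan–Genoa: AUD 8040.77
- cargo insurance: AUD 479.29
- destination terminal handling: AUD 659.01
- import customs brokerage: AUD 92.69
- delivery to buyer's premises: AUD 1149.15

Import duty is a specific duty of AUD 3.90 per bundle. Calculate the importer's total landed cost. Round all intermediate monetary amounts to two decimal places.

EXW: the seller makes goods available at their premises; the buyer bears all onward costs.
CIF value = EXW price + inland to port + export clearance + origin terminal + freight + insurance = 89176.60 + 195.16 + 134.65 + 591.36 + 8040.77 + 479.29 = 98617.83
Import duty = 16669 × 3.90 = 65009.10
Buyer bears: inland to port 195.16 + export clearance 134.65 + origin terminal 591.36 + freight 8040.77 + insurance 479.29 + destination terminal 659.01 + brokerage 92.69 + delivery 1149.15 + duty 65009.10 = 76351.18
Landed cost = invoice 89176.60 + 76351.18 = 165527.78

Total landed cost: AUD 165527.78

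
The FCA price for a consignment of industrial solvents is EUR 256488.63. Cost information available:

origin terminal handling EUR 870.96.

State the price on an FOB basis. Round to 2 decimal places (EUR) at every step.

From FCA to FOB, the seller additionally bears: origin terminal.
FOB price = 256488.63 + 870.96 = 257359.59

FOB price: EUR 257359.59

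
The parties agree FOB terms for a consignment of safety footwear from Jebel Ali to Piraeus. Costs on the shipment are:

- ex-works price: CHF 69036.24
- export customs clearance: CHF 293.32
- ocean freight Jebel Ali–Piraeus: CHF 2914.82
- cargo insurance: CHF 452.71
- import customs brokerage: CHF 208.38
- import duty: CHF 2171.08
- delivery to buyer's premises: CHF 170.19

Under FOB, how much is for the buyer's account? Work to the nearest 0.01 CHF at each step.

FOB: the seller bears costs until goods are on board at the origin port; the buyer bears freight, insurance and all costs thereafter.
Seller's account: goods 69036.24 + export clearance 293.32 = 69329.56
Buyer's account: freight 2914.82 + insurance 452.71 + brokerage 208.38 + duty 2171.08 + delivery 170.19 = 5917.18

Buyer's account: CHF 5917.18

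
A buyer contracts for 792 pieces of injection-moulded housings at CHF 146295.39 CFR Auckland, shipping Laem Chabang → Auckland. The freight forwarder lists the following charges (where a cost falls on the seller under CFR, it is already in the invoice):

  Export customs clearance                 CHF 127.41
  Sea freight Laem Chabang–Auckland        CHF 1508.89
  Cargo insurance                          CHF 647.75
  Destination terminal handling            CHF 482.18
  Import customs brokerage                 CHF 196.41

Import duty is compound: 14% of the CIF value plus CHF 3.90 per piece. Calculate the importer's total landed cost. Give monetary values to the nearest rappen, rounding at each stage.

Total landed cost: CHF 171282.57

CFR: the seller pays costs through ocean freight to the destination port, but not insurance.
Already in the invoice (seller's account under CFR): export clearance, freight — exclude.
CIF value = CFR price + insurance = 146295.39 + 647.75 = 146943.14
Ad valorem component: 146943.14 × 14% = 20572.04
Specific component: 792 × 3.90 = 3088.80
Import duty = 20572.04 + 3088.80 = 23660.84
Buyer bears: insurance 647.75 + destination terminal 482.18 + brokerage 196.41 + duty 23660.84 = 24987.18
Landed cost = invoice 146295.39 + 24987.18 = 171282.57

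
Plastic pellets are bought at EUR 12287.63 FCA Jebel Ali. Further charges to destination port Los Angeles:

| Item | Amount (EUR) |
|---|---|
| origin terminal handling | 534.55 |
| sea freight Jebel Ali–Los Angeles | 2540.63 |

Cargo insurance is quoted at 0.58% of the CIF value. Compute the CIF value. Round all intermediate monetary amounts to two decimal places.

CIF value: EUR 15452.43

Let C be the CIF value. C = FCA price + pre-shipment costs + freight + 0.58% × C
C − 0.58% × C = 12287.63 + 534.55 + 2540.63
0.9942 × C = 15362.81
C = 15362.81 / 0.9942 = 15452.43
Insurance premium = 0.58% × 15452.43 = 89.62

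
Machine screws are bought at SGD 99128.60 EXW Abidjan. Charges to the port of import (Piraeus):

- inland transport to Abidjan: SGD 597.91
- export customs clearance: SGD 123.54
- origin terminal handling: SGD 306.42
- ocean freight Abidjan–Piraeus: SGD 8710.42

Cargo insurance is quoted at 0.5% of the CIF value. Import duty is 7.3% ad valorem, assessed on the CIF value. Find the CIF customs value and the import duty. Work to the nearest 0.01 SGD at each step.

CIF value: SGD 109413.96; import duty: SGD 7987.22

Let C be the CIF value. C = EXW price + pre-shipment costs + freight + 0.5% × C
C − 0.5% × C = 99128.60 + 597.91 + 123.54 + 306.42 + 8710.42
0.995 × C = 108866.89
C = 108866.89 / 0.995 = 109413.96
Insurance premium = 0.5% × 109413.96 = 547.07
Import duty = 109413.96 × 7.3% = 7987.22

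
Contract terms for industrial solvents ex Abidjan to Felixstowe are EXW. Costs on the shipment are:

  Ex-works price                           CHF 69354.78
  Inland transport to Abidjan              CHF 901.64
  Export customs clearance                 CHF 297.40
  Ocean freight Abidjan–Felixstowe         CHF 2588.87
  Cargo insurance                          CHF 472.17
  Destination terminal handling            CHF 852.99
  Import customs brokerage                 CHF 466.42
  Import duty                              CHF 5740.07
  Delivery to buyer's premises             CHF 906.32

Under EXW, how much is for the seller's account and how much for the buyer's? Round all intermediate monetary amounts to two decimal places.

Seller: CHF 69354.78; buyer: CHF 12225.88

EXW: the seller makes goods available at their premises; the buyer bears all onward costs.
Seller's account: goods 69354.78 = 69354.78
Buyer's account: inland to port 901.64 + export clearance 297.40 + freight 2588.87 + insurance 472.17 + destination terminal 852.99 + brokerage 466.42 + duty 5740.07 + delivery 906.32 = 12225.88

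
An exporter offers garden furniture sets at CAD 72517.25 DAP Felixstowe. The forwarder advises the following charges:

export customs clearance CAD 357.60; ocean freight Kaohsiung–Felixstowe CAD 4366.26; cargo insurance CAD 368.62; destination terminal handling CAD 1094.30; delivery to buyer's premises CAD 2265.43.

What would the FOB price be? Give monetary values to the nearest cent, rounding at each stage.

Not relevant to the conversion: export clearance — on the seller under both DAP and FOB; already in the DAP price and stays in the FOB price.
From DAP to FOB, the seller no longer bears: freight, insurance, destination terminal, delivery.
FOB price = 72517.25 − 4366.26 − 368.62 − 1094.30 − 2265.43 = 64422.64

FOB price: CAD 64422.64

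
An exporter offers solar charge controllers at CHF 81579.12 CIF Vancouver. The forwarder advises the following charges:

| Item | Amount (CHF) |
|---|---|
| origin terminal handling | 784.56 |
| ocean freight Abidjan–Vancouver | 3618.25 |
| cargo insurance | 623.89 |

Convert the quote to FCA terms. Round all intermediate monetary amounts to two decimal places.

FCA price: CHF 76552.42

From CIF to FCA, the seller no longer bears: origin terminal, freight, insurance.
FCA price = 81579.12 − 784.56 − 3618.25 − 623.89 = 76552.42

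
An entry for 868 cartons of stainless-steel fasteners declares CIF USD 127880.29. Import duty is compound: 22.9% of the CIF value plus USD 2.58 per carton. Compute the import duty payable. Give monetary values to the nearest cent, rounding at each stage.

Ad valorem component: 127880.29 × 22.9% = 29284.59
Specific component: 868 × 2.58 = 2239.44
Import duty = 29284.59 + 2239.44 = 31524.03

Import duty: USD 31524.03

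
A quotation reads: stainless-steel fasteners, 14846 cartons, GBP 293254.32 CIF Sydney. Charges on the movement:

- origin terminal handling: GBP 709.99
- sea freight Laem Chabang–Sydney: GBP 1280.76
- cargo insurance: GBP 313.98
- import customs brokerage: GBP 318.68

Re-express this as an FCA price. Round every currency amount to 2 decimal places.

Not relevant to the conversion: brokerage — on the buyer under both terms; not part of either seller's price.
From CIF to FCA, the seller no longer bears: origin terminal, freight, insurance.
FCA price = 293254.32 − 709.99 − 1280.76 − 313.98 = 290949.59

FCA price: GBP 290949.59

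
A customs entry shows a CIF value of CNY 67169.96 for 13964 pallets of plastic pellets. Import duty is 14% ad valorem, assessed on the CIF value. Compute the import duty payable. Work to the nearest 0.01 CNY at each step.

Import duty: CNY 9403.79

Import duty = 67169.96 × 14% = 9403.79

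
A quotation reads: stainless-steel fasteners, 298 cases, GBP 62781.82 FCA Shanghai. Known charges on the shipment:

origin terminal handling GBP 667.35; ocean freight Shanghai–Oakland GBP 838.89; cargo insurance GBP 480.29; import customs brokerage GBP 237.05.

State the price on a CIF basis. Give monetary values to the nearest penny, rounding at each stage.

Not relevant to the conversion: brokerage — on the buyer under both terms; not part of either seller's price.
From FCA to CIF, the seller additionally bears: origin terminal, freight, insurance.
CIF price = 62781.82 + 667.35 + 838.89 + 480.29 = 64768.35

CIF price: GBP 64768.35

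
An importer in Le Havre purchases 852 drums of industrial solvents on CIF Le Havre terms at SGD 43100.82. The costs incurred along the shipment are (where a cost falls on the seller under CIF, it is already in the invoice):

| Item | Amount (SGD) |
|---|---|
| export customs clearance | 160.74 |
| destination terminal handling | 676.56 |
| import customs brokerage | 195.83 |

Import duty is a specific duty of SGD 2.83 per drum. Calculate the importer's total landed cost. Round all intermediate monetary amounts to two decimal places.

CIF: the seller pays costs through ocean freight and marine insurance to the destination port.
Already in the invoice (seller's account under CIF): export clearance — exclude.
The CIF price already equals the CIF value: 43100.82
Import duty = 852 × 2.83 = 2411.16
Buyer bears: destination terminal 676.56 + brokerage 195.83 + duty 2411.16 = 3283.55
Landed cost = invoice 43100.82 + 3283.55 = 46384.37

Total landed cost: SGD 46384.37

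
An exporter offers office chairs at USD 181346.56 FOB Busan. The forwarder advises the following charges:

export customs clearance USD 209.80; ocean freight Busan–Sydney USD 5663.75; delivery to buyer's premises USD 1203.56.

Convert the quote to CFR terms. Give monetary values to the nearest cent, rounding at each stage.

CFR price: USD 187010.31

Not relevant to the conversion: export clearance — on the seller under both FOB and CFR; already in the FOB price and stays in the CFR price. delivery — on the buyer under both terms; not part of either seller's price.
From FOB to CFR, the seller additionally bears: freight.
CFR price = 181346.56 + 5663.75 = 187010.31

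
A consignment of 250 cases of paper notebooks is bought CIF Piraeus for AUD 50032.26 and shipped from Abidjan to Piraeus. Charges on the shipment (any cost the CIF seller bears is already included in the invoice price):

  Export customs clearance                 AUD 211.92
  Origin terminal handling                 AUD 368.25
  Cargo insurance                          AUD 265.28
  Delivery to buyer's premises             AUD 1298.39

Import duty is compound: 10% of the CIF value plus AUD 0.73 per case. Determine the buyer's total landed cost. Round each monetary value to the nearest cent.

CIF: the seller pays costs through ocean freight and marine insurance to the destination port.
Already in the invoice (seller's account under CIF): export clearance, origin terminal, insurance — exclude.
The CIF price already equals the CIF value: 50032.26
Ad valorem component: 50032.26 × 10% = 5003.23
Specific component: 250 × 0.73 = 182.50
Import duty = 5003.23 + 182.50 = 5185.73
Buyer bears: delivery 1298.39 + duty 5185.73 = 6484.12
Landed cost = invoice 50032.26 + 6484.12 = 56516.38

Total landed cost: AUD 56516.38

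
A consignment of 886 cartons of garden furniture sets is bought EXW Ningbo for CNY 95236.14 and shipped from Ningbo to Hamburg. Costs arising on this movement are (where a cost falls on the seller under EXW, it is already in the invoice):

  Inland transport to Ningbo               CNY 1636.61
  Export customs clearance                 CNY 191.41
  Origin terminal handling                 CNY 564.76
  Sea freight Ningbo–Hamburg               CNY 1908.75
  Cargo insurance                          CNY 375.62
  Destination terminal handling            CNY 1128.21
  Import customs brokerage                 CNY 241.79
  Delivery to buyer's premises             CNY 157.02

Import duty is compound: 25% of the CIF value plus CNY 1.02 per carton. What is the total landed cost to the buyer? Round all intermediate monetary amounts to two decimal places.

Total landed cost: CNY 127322.35

EXW: the seller makes goods available at their premises; the buyer bears all onward costs.
CIF value = EXW price + inland to port + export clearance + origin terminal + freight + insurance = 95236.14 + 1636.61 + 191.41 + 564.76 + 1908.75 + 375.62 = 99913.29
Ad valorem component: 99913.29 × 25% = 24978.32
Specific component: 886 × 1.02 = 903.72
Import duty = 24978.32 + 903.72 = 25882.04
Buyer bears: inland to port 1636.61 + export clearance 191.41 + origin terminal 564.76 + freight 1908.75 + insurance 375.62 + destination terminal 1128.21 + brokerage 241.79 + delivery 157.02 + duty 25882.04 = 32086.21
Landed cost = invoice 95236.14 + 32086.21 = 127322.35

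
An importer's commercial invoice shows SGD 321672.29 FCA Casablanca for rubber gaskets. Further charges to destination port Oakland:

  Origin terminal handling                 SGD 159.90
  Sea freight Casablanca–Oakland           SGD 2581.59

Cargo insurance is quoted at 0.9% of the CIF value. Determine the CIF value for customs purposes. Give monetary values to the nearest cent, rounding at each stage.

CIF value: SGD 327360.02

Let C be the CIF value. C = FCA price + pre-shipment costs + freight + 0.9% × C
C − 0.9% × C = 321672.29 + 159.90 + 2581.59
0.991 × C = 324413.78
C = 324413.78 / 0.991 = 327360.02
Insurance premium = 0.9% × 327360.02 = 2946.24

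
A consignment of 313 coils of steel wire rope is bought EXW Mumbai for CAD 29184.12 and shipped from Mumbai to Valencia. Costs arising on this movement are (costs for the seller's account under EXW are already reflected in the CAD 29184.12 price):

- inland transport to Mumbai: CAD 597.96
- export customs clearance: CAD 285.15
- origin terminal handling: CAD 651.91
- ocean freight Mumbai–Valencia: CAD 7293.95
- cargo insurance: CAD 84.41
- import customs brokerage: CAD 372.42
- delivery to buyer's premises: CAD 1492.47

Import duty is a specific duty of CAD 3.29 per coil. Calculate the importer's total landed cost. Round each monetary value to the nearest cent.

EXW: the seller makes goods available at their premises; the buyer bears all onward costs.
CIF value = EXW price + inland to port + export clearance + origin terminal + freight + insurance = 29184.12 + 597.96 + 285.15 + 651.91 + 7293.95 + 84.41 = 38097.50
Import duty = 313 × 3.29 = 1029.77
Buyer bears: inland to port 597.96 + export clearance 285.15 + origin terminal 651.91 + freight 7293.95 + insurance 84.41 + brokerage 372.42 + delivery 1492.47 + duty 1029.77 = 11808.04
Landed cost = invoice 29184.12 + 11808.04 = 40992.16

Total landed cost: CAD 40992.16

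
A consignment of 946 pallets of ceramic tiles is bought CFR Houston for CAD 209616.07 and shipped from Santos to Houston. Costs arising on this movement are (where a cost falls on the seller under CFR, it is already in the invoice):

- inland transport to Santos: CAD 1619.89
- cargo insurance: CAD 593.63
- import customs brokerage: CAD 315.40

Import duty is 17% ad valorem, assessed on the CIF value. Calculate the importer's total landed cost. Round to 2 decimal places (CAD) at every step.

CFR: the seller pays costs through ocean freight to the destination port, but not insurance.
Already in the invoice (seller's account under CFR): inland to port — exclude.
CIF value = CFR price + insurance = 209616.07 + 593.63 = 210209.70
Import duty = 210209.70 × 17% = 35735.65
Buyer bears: insurance 593.63 + brokerage 315.40 + duty 35735.65 = 36644.68
Landed cost = invoice 209616.07 + 36644.68 = 246260.75

Total landed cost: CAD 246260.75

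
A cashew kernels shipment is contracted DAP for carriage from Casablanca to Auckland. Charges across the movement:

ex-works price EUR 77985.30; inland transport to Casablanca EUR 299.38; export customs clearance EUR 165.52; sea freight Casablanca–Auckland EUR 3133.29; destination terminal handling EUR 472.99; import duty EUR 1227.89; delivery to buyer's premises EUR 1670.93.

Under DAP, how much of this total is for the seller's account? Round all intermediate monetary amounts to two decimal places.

DAP: the seller bears all costs to the named destination except import duty and clearance.
Seller's account: goods 77985.30 + inland to port 299.38 + export clearance 165.52 + freight 3133.29 + destination terminal 472.99 + delivery 1670.93 = 83727.41
Buyer's account: duty 1227.89 = 1227.89

Seller's account: EUR 83727.41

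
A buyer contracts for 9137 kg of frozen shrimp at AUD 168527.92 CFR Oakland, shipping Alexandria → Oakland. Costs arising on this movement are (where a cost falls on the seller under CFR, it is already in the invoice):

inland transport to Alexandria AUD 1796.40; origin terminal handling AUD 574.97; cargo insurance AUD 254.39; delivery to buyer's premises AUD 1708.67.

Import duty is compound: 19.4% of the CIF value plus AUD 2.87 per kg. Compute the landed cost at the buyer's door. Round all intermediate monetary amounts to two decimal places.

CFR: the seller pays costs through ocean freight to the destination port, but not insurance.
Already in the invoice (seller's account under CFR): inland to port, origin terminal — exclude.
CIF value = CFR price + insurance = 168527.92 + 254.39 = 168782.31
Ad valorem component: 168782.31 × 19.4% = 32743.77
Specific component: 9137 × 2.87 = 26223.19
Import duty = 32743.77 + 26223.19 = 58966.96
Buyer bears: insurance 254.39 + delivery 1708.67 + duty 58966.96 = 60930.02
Landed cost = invoice 168527.92 + 60930.02 = 229457.94

Total landed cost: AUD 229457.94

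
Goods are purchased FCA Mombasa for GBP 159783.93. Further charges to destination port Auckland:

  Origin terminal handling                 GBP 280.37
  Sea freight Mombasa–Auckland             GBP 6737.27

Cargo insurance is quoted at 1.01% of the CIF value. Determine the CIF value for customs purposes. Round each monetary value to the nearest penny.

Let C be the CIF value. C = FCA price + pre-shipment costs + freight + 1.01% × C
C − 1.01% × C = 159783.93 + 280.37 + 6737.27
0.9899 × C = 166801.57
C = 166801.57 / 0.9899 = 168503.45
Insurance premium = 1.01% × 168503.45 = 1701.88

CIF value: GBP 168503.45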